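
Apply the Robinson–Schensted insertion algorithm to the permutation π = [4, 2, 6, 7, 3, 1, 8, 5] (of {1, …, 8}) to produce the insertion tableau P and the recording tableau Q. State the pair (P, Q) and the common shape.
P = [1, 3, 5, 8] / [2, 6, 7] / [4];  Q = [1, 3, 4, 7] / [2, 5, 8] / [6];  common shape = (4, 3, 1)

Row-insert the values π_1, π_2, … into P one at a time, bumping the leftmost entry strictly greater than the inserted value down to the next row. The recording tableau Q records, in position (i, j), the step at which that cell was added to P.
  Insert 4 (step 1): P = [4];  Q = [1]
  Insert 2 (step 2): P = [2] / [4];  Q = [1] / [2]
  Insert 6 (step 3): P = [2, 6] / [4];  Q = [1, 3] / [2]
  Insert 7 (step 4): P = [2, 6, 7] / [4];  Q = [1, 3, 4] / [2]
  Insert 3 (step 5): P = [2, 3, 7] / [4, 6];  Q = [1, 3, 4] / [2, 5]
  Insert 1 (step 6): P = [1, 3, 7] / [2, 6] / [4];  Q = [1, 3, 4] / [2, 5] / [6]
  Insert 8 (step 7): P = [1, 3, 7, 8] / [2, 6] / [4];  Q = [1, 3, 4, 7] / [2, 5] / [6]
  Insert 5 (step 8): P = [1, 3, 5, 8] / [2, 6, 7] / [4];  Q = [1, 3, 4, 7] / [2, 5, 8] / [6]
Final shape: (4, 3, 1).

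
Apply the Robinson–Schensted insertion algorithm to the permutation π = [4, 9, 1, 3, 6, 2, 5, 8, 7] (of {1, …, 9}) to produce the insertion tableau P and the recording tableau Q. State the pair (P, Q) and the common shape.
P = [1, 2, 5, 7] / [3, 6, 8] / [4, 9];  Q = [1, 2, 5, 8] / [3, 4, 9] / [6, 7];  common shape = (4, 3, 2)

Row-insert the values π_1, π_2, … into P one at a time, bumping the leftmost entry strictly greater than the inserted value down to the next row. The recording tableau Q records, in position (i, j), the step at which that cell was added to P.
  Insert 4 (step 1): P = [4];  Q = [1]
  Insert 9 (step 2): P = [4, 9];  Q = [1, 2]
  Insert 1 (step 3): P = [1, 9] / [4];  Q = [1, 2] / [3]
  Insert 3 (step 4): P = [1, 3] / [4, 9];  Q = [1, 2] / [3, 4]
  Insert 6 (step 5): P = [1, 3, 6] / [4, 9];  Q = [1, 2, 5] / [3, 4]
  Insert 2 (step 6): P = [1, 2, 6] / [3, 9] / [4];  Q = [1, 2, 5] / [3, 4] / [6]
  Insert 5 (step 7): P = [1, 2, 5] / [3, 6] / [4, 9];  Q = [1, 2, 5] / [3, 4] / [6, 7]
  Insert 8 (step 8): P = [1, 2, 5, 8] / [3, 6] / [4, 9];  Q = [1, 2, 5, 8] / [3, 4] / [6, 7]
  Insert 7 (step 9): P = [1, 2, 5, 7] / [3, 6, 8] / [4, 9];  Q = [1, 2, 5, 8] / [3, 4, 9] / [6, 7]
Final shape: (4, 3, 2).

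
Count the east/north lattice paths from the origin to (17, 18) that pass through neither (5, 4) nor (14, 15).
Number of paths = 2192781450

Inclusion–exclusion. Total paths: C(35, 17) = 4537567650. Through P₁: C(9, 5)·C(26, 12) = 1216870200. Through P₂: C(29, 14)·C(6, 3) = 1551175200. Since P₁ is strictly southwest of P₂, a monotone path through both must visit P₁ then P₂; paths through both = C(9, 5)·C(20, 9)·C(6, 3) = 423259200. Avoid both = 4537567650 − 1216870200 − 1551175200 + 423259200 = 2192781450.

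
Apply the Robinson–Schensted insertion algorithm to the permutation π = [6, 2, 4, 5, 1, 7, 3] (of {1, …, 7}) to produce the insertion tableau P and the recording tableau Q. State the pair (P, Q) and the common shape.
P = [1, 3, 5, 7] / [2, 4] / [6];  Q = [1, 3, 4, 6] / [2, 7] / [5];  common shape = (4, 2, 1)

Row-insert the values π_1, π_2, … into P one at a time, bumping the leftmost entry strictly greater than the inserted value down to the next row. The recording tableau Q records, in position (i, j), the step at which that cell was added to P.
  Insert 6 (step 1): P = [6];  Q = [1]
  Insert 2 (step 2): P = [2] / [6];  Q = [1] / [2]
  Insert 4 (step 3): P = [2, 4] / [6];  Q = [1, 3] / [2]
  Insert 5 (step 4): P = [2, 4, 5] / [6];  Q = [1, 3, 4] / [2]
  Insert 1 (step 5): P = [1, 4, 5] / [2] / [6];  Q = [1, 3, 4] / [2] / [5]
  Insert 7 (step 6): P = [1, 4, 5, 7] / [2] / [6];  Q = [1, 3, 4, 6] / [2] / [5]
  Insert 3 (step 7): P = [1, 3, 5, 7] / [2, 4] / [6];  Q = [1, 3, 4, 6] / [2, 7] / [5]
Final shape: (4, 2, 1).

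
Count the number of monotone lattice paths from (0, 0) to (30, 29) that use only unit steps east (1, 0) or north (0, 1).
Number of paths = 59132290782430712

A monotone lattice path from (0, 0) to (30, 29) consists of 30 east steps and 29 north steps in some order, so it is determined by which 30 of the 59 steps are east. The count is C(59, 30) = 59132290782430712.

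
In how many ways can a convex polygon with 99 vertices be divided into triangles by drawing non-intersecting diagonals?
C_97 = 14657929356129575437016877846657032761712954950899755100

These polygon triangulations are counted by the Catalan number C_n = (1/(n + 1)) · C(2n, n). For n = 97: C_97 = (1/98) · C(194, 97) = 1436477076900698392827654028972389210647869585188175999800/98 = 14657929356129575437016877846657032761712954950899755100.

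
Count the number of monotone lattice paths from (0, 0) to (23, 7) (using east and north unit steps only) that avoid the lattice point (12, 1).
Number of paths = 1874912

Total paths from (0, 0) to (23, 7): C(30, 23) = 2035800. Paths through (12, 1): (paths (0, 0) → (12, 1)) × (paths (12, 1) → (23, 7)) = C(13, 12) · C(17, 11) = 13 · 12376 = 160888. Avoidance count = 2035800 − 160888 = 1874912.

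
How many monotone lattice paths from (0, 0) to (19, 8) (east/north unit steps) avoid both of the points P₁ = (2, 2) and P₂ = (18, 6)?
Number of paths = 1297815

Inclusion–exclusion. Total paths: C(27, 19) = 2220075. Through P₁: C(4, 2)·C(23, 17) = 605682. Through P₂: C(24, 18)·C(3, 1) = 403788. Since P₁ is strictly southwest of P₂, a monotone path through both must visit P₁ then P₂; paths through both = C(4, 2)·C(20, 16)·C(3, 1) = 87210. Avoid both = 2220075 − 605682 − 403788 + 87210 = 1297815.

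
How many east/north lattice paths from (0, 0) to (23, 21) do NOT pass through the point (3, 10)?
Number of paths = 1988400117990

Total paths from (0, 0) to (23, 21): C(44, 23) = 2012616400080. Paths through (3, 10): (paths (0, 0) → (3, 10)) × (paths (3, 10) → (23, 21)) = C(13, 3) · C(31, 20) = 286 · 84672315 = 24216282090. Avoidance count = 2012616400080 − 24216282090 = 1988400117990.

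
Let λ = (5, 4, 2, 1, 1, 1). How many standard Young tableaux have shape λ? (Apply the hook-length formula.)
# SYT of shape (5, 4, 2, 1, 1, 1) = 63063

Hook-length formula: f^λ = n! / Π hook(c), product over all cells c of the Young diagram. For λ = (5, 4, 2, 1, 1, 1), n = 14 boxes. Hook lengths by row (left-to-right, top-to-bottom): [10, 6, 4, 3, 1]; [8, 4, 2, 1]; [5, 1]; [3]; [2]; [1]. Product of hooks = 1382400. So f^λ = 14! / 1382400 = 87178291200 / 1382400 = 63063.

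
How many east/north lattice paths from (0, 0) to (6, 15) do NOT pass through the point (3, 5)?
Number of paths = 38248

Total paths from (0, 0) to (6, 15): C(21, 6) = 54264. Paths through (3, 5): (paths (0, 0) → (3, 5)) × (paths (3, 5) → (6, 15)) = C(8, 3) · C(13, 3) = 56 · 286 = 16016. Avoidance count = 54264 − 16016 = 38248.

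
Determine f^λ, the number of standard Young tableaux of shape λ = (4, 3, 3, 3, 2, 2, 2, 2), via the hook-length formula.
# SYT of shape (4, 3, 3, 3, 2, 2, 2, 2) = 31744440

Hook-length formula: f^λ = n! / Π hook(c), product over all cells c of the Young diagram. For λ = (4, 3, 3, 3, 2, 2, 2, 2), n = 21 boxes. Hook lengths by row (left-to-right, top-to-bottom): [11, 10, 5, 1]; [9, 8, 3]; [8, 7, 2]; [7, 6, 1]; [5, 4]; [4, 3]; [3, 2]; [2, 1]. Product of hooks = 1609445376000. So f^λ = 21! / 1609445376000 = 51090942171709440000 / 1609445376000 = 31744440.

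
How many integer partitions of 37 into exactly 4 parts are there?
p(37, 4 parts) = 378

Partitions of n into exactly k parts are in bijection with partitions of n − k into at most k parts (subtract 1 from each part). So p(37, exactly 4) = p(33, parts ≤ 4). Computing via the recurrence p(m, j) = p(m, j−1) + p(m−j, j) gives 378.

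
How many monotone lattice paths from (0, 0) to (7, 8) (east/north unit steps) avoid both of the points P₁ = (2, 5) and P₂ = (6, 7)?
Number of paths = 2457

Inclusion–exclusion. Total paths: C(15, 7) = 6435. Through P₁: C(7, 2)·C(8, 5) = 1176. Through P₂: C(13, 6)·C(2, 1) = 3432. Since P₁ is strictly southwest of P₂, a monotone path through both must visit P₁ then P₂; paths through both = C(7, 2)·C(6, 4)·C(2, 1) = 630. Avoid both = 6435 − 1176 − 3432 + 630 = 2457.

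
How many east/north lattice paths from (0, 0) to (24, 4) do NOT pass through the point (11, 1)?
Number of paths = 13755

Total paths from (0, 0) to (24, 4): C(28, 24) = 20475. Paths through (11, 1): (paths (0, 0) → (11, 1)) × (paths (11, 1) → (24, 4)) = C(12, 11) · C(16, 13) = 12 · 560 = 6720. Avoidance count = 20475 − 6720 = 13755.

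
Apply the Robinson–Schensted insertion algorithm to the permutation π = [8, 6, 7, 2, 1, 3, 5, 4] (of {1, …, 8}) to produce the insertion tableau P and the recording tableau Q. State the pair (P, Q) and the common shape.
P = [1, 3, 4] / [2, 5] / [6, 7] / [8];  Q = [1, 3, 7] / [2, 6] / [4, 8] / [5];  common shape = (3, 2, 2, 1)

Row-insert the values π_1, π_2, … into P one at a time, bumping the leftmost entry strictly greater than the inserted value down to the next row. The recording tableau Q records, in position (i, j), the step at which that cell was added to P.
  Insert 8 (step 1): P = [8];  Q = [1]
  Insert 6 (step 2): P = [6] / [8];  Q = [1] / [2]
  Insert 7 (step 3): P = [6, 7] / [8];  Q = [1, 3] / [2]
  Insert 2 (step 4): P = [2, 7] / [6] / [8];  Q = [1, 3] / [2] / [4]
  Insert 1 (step 5): P = [1, 7] / [2] / [6] / [8];  Q = [1, 3] / [2] / [4] / [5]
  Insert 3 (step 6): P = [1, 3] / [2, 7] / [6] / [8];  Q = [1, 3] / [2, 6] / [4] / [5]
  Insert 5 (step 7): P = [1, 3, 5] / [2, 7] / [6] / [8];  Q = [1, 3, 7] / [2, 6] / [4] / [5]
  Insert 4 (step 8): P = [1, 3, 4] / [2, 5] / [6, 7] / [8];  Q = [1, 3, 7] / [2, 6] / [4, 8] / [5]
Final shape: (3, 2, 2, 1).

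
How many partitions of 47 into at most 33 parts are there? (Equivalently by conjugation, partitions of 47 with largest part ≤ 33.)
p(47, parts ≤ 33) = 124381

Use the recurrence p(n, m) = p(n, m−1) + p(n−m, m): either the largest part is < m (count p(n, m−1)) or the largest part is exactly m (remove one copy of m, count p(n−m, m)). With p(0, ·) = 1 this gives p(47, parts ≤ 33) = 124381. (By conjugating Young diagrams, this also counts partitions of 47 into at most 33 parts.)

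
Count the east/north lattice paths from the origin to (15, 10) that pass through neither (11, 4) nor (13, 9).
Number of paths = 1575845

Inclusion–exclusion. Total paths: C(25, 15) = 3268760. Through P₁: C(15, 11)·C(10, 4) = 286650. Through P₂: C(22, 13)·C(3, 2) = 1492260. Since P₁ is strictly southwest of P₂, a monotone path through both must visit P₁ then P₂; paths through both = C(15, 11)·C(7, 2)·C(3, 2) = 85995. Avoid both = 3268760 − 286650 − 1492260 + 85995 = 1575845.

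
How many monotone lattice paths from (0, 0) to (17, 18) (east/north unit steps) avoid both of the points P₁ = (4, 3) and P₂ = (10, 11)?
Number of paths = 2377291098

Inclusion–exclusion. Total paths: C(35, 17) = 4537567650. Through P₁: C(7, 4)·C(28, 13) = 1310475600. Through P₂: C(21, 10)·C(14, 7) = 1210521312. Since P₁ is strictly southwest of P₂, a monotone path through both must visit P₁ then P₂; paths through both = C(7, 4)·C(14, 6)·C(14, 7) = 360720360. Avoid both = 4537567650 − 1310475600 − 1210521312 + 360720360 = 2377291098.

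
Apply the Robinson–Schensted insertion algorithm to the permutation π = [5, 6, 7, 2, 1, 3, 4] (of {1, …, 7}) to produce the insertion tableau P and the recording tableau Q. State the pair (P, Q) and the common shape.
P = [1, 3, 4] / [2, 6, 7] / [5];  Q = [1, 2, 3] / [4, 6, 7] / [5];  common shape = (3, 3, 1)

Row-insert the values π_1, π_2, … into P one at a time, bumping the leftmost entry strictly greater than the inserted value down to the next row. The recording tableau Q records, in position (i, j), the step at which that cell was added to P.
  Insert 5 (step 1): P = [5];  Q = [1]
  Insert 6 (step 2): P = [5, 6];  Q = [1, 2]
  Insert 7 (step 3): P = [5, 6, 7];  Q = [1, 2, 3]
  Insert 2 (step 4): P = [2, 6, 7] / [5];  Q = [1, 2, 3] / [4]
  Insert 1 (step 5): P = [1, 6, 7] / [2] / [5];  Q = [1, 2, 3] / [4] / [5]
  Insert 3 (step 6): P = [1, 3, 7] / [2, 6] / [5];  Q = [1, 2, 3] / [4, 6] / [5]
  Insert 4 (step 7): P = [1, 3, 4] / [2, 6, 7] / [5];  Q = [1, 2, 3] / [4, 6, 7] / [5]
Final shape: (3, 3, 1).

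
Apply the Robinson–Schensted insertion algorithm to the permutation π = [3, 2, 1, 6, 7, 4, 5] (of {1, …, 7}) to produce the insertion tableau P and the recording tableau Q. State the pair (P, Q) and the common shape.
P = [1, 4, 5] / [2, 6, 7] / [3];  Q = [1, 4, 5] / [2, 6, 7] / [3];  common shape = (3, 3, 1)

Row-insert the values π_1, π_2, … into P one at a time, bumping the leftmost entry strictly greater than the inserted value down to the next row. The recording tableau Q records, in position (i, j), the step at which that cell was added to P.
  Insert 3 (step 1): P = [3];  Q = [1]
  Insert 2 (step 2): P = [2] / [3];  Q = [1] / [2]
  Insert 1 (step 3): P = [1] / [2] / [3];  Q = [1] / [2] / [3]
  Insert 6 (step 4): P = [1, 6] / [2] / [3];  Q = [1, 4] / [2] / [3]
  Insert 7 (step 5): P = [1, 6, 7] / [2] / [3];  Q = [1, 4, 5] / [2] / [3]
  Insert 4 (step 6): P = [1, 4, 7] / [2, 6] / [3];  Q = [1, 4, 5] / [2, 6] / [3]
  Insert 5 (step 7): P = [1, 4, 5] / [2, 6, 7] / [3];  Q = [1, 4, 5] / [2, 6, 7] / [3]
Final shape: (3, 3, 1).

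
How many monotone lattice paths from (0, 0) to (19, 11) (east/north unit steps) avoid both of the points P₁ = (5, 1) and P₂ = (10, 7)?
Number of paths = 30936424

Inclusion–exclusion. Total paths: C(30, 19) = 54627300. Through P₁: C(6, 5)·C(24, 14) = 11767536. Through P₂: C(17, 10)·C(13, 9) = 13905320. Since P₁ is strictly southwest of P₂, a monotone path through both must visit P₁ then P₂; paths through both = C(6, 5)·C(11, 5)·C(13, 9) = 1981980. Avoid both = 54627300 − 11767536 − 13905320 + 1981980 = 30936424.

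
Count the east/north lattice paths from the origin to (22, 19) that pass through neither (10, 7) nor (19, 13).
Number of paths = 171069190072

Inclusion–exclusion. Total paths: C(41, 22) = 244662670200. Through P₁: C(17, 10)·C(24, 12) = 52590425888. Through P₂: C(32, 19)·C(9, 3) = 29179382400. Since P₁ is strictly southwest of P₂, a monotone path through both must visit P₁ then P₂; paths through both = C(17, 10)·C(15, 9)·C(9, 3) = 8176328160. Avoid both = 244662670200 − 52590425888 − 29179382400 + 8176328160 = 171069190072.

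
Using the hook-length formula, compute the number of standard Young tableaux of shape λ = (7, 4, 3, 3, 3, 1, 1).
# SYT of shape (7, 4, 3, 3, 3, 1, 1) = 1961028608

Hook-length formula: f^λ = n! / Π hook(c), product over all cells c of the Young diagram. For λ = (7, 4, 3, 3, 3, 1, 1), n = 22 boxes. Hook lengths by row (left-to-right, top-to-bottom): [13, 10, 9, 5, 3, 2, 1]; [9, 6, 5, 1]; [7, 4, 3]; [6, 3, 2]; [5, 2, 1]; [2]; [1]. Product of hooks = 573168960000. So f^λ = 22! / 573168960000 = 1124000727777607680000 / 573168960000 = 1961028608.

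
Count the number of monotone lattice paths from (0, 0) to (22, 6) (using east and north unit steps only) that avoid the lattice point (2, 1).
Number of paths = 217350

Total paths from (0, 0) to (22, 6): C(28, 22) = 376740. Paths through (2, 1): (paths (0, 0) → (2, 1)) × (paths (2, 1) → (22, 6)) = C(3, 2) · C(25, 20) = 3 · 53130 = 159390. Avoidance count = 376740 − 159390 = 217350.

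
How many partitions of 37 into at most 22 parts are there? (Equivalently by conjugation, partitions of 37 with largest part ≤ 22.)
p(37, parts ≤ 22) = 21129

Use the recurrence p(n, m) = p(n, m−1) + p(n−m, m): either the largest part is < m (count p(n, m−1)) or the largest part is exactly m (remove one copy of m, count p(n−m, m)). With p(0, ·) = 1 this gives p(37, parts ≤ 22) = 21129. (By conjugating Young diagrams, this also counts partitions of 37 into at most 22 parts.)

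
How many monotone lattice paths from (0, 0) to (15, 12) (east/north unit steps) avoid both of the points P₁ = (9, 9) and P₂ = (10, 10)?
Number of paths = 11461944

Inclusion–exclusion. Total paths: C(27, 15) = 17383860. Through P₁: C(18, 9)·C(9, 6) = 4084080. Through P₂: C(20, 10)·C(7, 5) = 3879876. Since P₁ is strictly southwest of P₂, a monotone path through both must visit P₁ then P₂; paths through both = C(18, 9)·C(2, 1)·C(7, 5) = 2042040. Avoid both = 17383860 − 4084080 − 3879876 + 2042040 = 11461944.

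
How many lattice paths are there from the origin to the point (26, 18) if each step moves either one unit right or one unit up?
Number of paths = 1029530696964

A monotone lattice path from (0, 0) to (26, 18) consists of 26 east steps and 18 north steps in some order, so it is determined by which 26 of the 44 steps are east. The count is C(44, 26) = 1029530696964.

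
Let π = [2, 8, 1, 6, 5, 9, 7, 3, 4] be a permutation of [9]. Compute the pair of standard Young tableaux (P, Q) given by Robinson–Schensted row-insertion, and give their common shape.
P = [1, 3, 4] / [2, 5, 7] / [6, 9] / [8];  Q = [1, 2, 6] / [3, 4, 7] / [5, 9] / [8];  common shape = (3, 3, 2, 1)

Row-insert the values π_1, π_2, … into P one at a time, bumping the leftmost entry strictly greater than the inserted value down to the next row. The recording tableau Q records, in position (i, j), the step at which that cell was added to P.
  Insert 2 (step 1): P = [2];  Q = [1]
  Insert 8 (step 2): P = [2, 8];  Q = [1, 2]
  Insert 1 (step 3): P = [1, 8] / [2];  Q = [1, 2] / [3]
  Insert 6 (step 4): P = [1, 6] / [2, 8];  Q = [1, 2] / [3, 4]
  Insert 5 (step 5): P = [1, 5] / [2, 6] / [8];  Q = [1, 2] / [3, 4] / [5]
  Insert 9 (step 6): P = [1, 5, 9] / [2, 6] / [8];  Q = [1, 2, 6] / [3, 4] / [5]
  Insert 7 (step 7): P = [1, 5, 7] / [2, 6, 9] / [8];  Q = [1, 2, 6] / [3, 4, 7] / [5]
  Insert 3 (step 8): P = [1, 3, 7] / [2, 5, 9] / [6] / [8];  Q = [1, 2, 6] / [3, 4, 7] / [5] / [8]
  Insert 4 (step 9): P = [1, 3, 4] / [2, 5, 7] / [6, 9] / [8];  Q = [1, 2, 6] / [3, 4, 7] / [5, 9] / [8]
Final shape: (3, 3, 2, 1).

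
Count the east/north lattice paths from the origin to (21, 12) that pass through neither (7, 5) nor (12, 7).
Number of paths = 195144048

Inclusion–exclusion. Total paths: C(33, 21) = 354817320. Through P₁: C(12, 7)·C(21, 14) = 92093760. Through P₂: C(19, 12)·C(14, 9) = 100876776. Since P₁ is strictly southwest of P₂, a monotone path through both must visit P₁ then P₂; paths through both = C(12, 7)·C(7, 5)·C(14, 9) = 33297264. Avoid both = 354817320 − 92093760 − 100876776 + 33297264 = 195144048.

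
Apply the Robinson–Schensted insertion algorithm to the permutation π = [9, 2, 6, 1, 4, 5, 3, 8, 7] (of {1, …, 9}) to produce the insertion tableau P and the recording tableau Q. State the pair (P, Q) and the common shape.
P = [1, 3, 5, 7] / [2, 4, 8] / [6] / [9];  Q = [1, 3, 6, 8] / [2, 5, 9] / [4] / [7];  common shape = (4, 3, 1, 1)

Row-insert the values π_1, π_2, … into P one at a time, bumping the leftmost entry strictly greater than the inserted value down to the next row. The recording tableau Q records, in position (i, j), the step at which that cell was added to P.
  Insert 9 (step 1): P = [9];  Q = [1]
  Insert 2 (step 2): P = [2] / [9];  Q = [1] / [2]
  Insert 6 (step 3): P = [2, 6] / [9];  Q = [1, 3] / [2]
  Insert 1 (step 4): P = [1, 6] / [2] / [9];  Q = [1, 3] / [2] / [4]
  Insert 4 (step 5): P = [1, 4] / [2, 6] / [9];  Q = [1, 3] / [2, 5] / [4]
  Insert 5 (step 6): P = [1, 4, 5] / [2, 6] / [9];  Q = [1, 3, 6] / [2, 5] / [4]
  Insert 3 (step 7): P = [1, 3, 5] / [2, 4] / [6] / [9];  Q = [1, 3, 6] / [2, 5] / [4] / [7]
  Insert 8 (step 8): P = [1, 3, 5, 8] / [2, 4] / [6] / [9];  Q = [1, 3, 6, 8] / [2, 5] / [4] / [7]
  Insert 7 (step 9): P = [1, 3, 5, 7] / [2, 4, 8] / [6] / [9];  Q = [1, 3, 6, 8] / [2, 5, 9] / [4] / [7]
Final shape: (4, 3, 1, 1).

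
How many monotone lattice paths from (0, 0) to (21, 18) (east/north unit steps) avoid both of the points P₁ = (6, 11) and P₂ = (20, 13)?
Number of paths = 56818403526

Inclusion–exclusion. Total paths: C(39, 21) = 62359143990. Through P₁: C(17, 6)·C(22, 15) = 2110652544. Through P₂: C(33, 20)·C(6, 1) = 3438998640. Since P₁ is strictly southwest of P₂, a monotone path through both must visit P₁ then P₂; paths through both = C(17, 6)·C(16, 14)·C(6, 1) = 8910720. Avoid both = 62359143990 − 2110652544 − 3438998640 + 8910720 = 56818403526.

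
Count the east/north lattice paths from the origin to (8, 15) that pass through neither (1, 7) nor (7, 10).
Number of paths = 326178

Inclusion–exclusion. Total paths: C(23, 8) = 490314. Through P₁: C(8, 1)·C(15, 7) = 51480. Through P₂: C(17, 7)·C(6, 1) = 116688. Since P₁ is strictly southwest of P₂, a monotone path through both must visit P₁ then P₂; paths through both = C(8, 1)·C(9, 6)·C(6, 1) = 4032. Avoid both = 490314 − 51480 − 116688 + 4032 = 326178.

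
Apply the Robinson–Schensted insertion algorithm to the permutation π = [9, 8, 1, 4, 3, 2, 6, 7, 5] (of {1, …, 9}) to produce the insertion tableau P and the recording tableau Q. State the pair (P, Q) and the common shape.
P = [1, 2, 5, 7] / [3, 6] / [4] / [8] / [9];  Q = [1, 4, 7, 8] / [2, 9] / [3] / [5] / [6];  common shape = (4, 2, 1, 1, 1)

Row-insert the values π_1, π_2, … into P one at a time, bumping the leftmost entry strictly greater than the inserted value down to the next row. The recording tableau Q records, in position (i, j), the step at which that cell was added to P.
  Insert 9 (step 1): P = [9];  Q = [1]
  Insert 8 (step 2): P = [8] / [9];  Q = [1] / [2]
  Insert 1 (step 3): P = [1] / [8] / [9];  Q = [1] / [2] / [3]
  Insert 4 (step 4): P = [1, 4] / [8] / [9];  Q = [1, 4] / [2] / [3]
  Insert 3 (step 5): P = [1, 3] / [4] / [8] / [9];  Q = [1, 4] / [2] / [3] / [5]
  Insert 2 (step 6): P = [1, 2] / [3] / [4] / [8] / [9];  Q = [1, 4] / [2] / [3] / [5] / [6]
  Insert 6 (step 7): P = [1, 2, 6] / [3] / [4] / [8] / [9];  Q = [1, 4, 7] / [2] / [3] / [5] / [6]
  Insert 7 (step 8): P = [1, 2, 6, 7] / [3] / [4] / [8] / [9];  Q = [1, 4, 7, 8] / [2] / [3] / [5] / [6]
  Insert 5 (step 9): P = [1, 2, 5, 7] / [3, 6] / [4] / [8] / [9];  Q = [1, 4, 7, 8] / [2, 9] / [3] / [5] / [6]
Final shape: (4, 2, 1, 1, 1).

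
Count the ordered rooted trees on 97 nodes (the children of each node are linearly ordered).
C_96 = 3721443204405954385563870541379246659709506697378694300

These ordered rooted trees are counted by the Catalan number C_n = (1/(n + 1)) · C(2n, n). For n = 96: C_96 = (1/97) · C(192, 96) = 360979990827377575399695442513786925991822149645733347100/97 = 3721443204405954385563870541379246659709506697378694300.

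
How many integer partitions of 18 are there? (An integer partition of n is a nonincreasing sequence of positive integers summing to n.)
p(18) = 385

Compute p(n) via the recurrence p(n, m) = p(n, m−1) + p(n−m, m), where p(n, m) counts partitions of n with all parts ≤ m and p(n) = p(n, n). The base cases are p(0, m) = 1 and p(n, 0) = 0 for n > 0. Filling the table yields p(18) = 385. (Euler's pentagonal recurrence is an alternative.)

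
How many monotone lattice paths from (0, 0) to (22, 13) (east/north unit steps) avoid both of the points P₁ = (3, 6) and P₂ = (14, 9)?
Number of paths = 1031708670

Inclusion–exclusion. Total paths: C(35, 22) = 1476337800. Through P₁: C(9, 3)·C(26, 19) = 55255200. Through P₂: C(23, 14)·C(12, 8) = 404509050. Since P₁ is strictly southwest of P₂, a monotone path through both must visit P₁ then P₂; paths through both = C(9, 3)·C(14, 11)·C(12, 8) = 15135120. Avoid both = 1476337800 − 55255200 − 404509050 + 15135120 = 1031708670.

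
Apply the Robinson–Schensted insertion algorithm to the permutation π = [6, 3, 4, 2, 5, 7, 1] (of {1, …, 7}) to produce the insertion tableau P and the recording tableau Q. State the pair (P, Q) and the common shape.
P = [1, 4, 5, 7] / [2] / [3] / [6];  Q = [1, 3, 5, 6] / [2] / [4] / [7];  common shape = (4, 1, 1, 1)

Row-insert the values π_1, π_2, … into P one at a time, bumping the leftmost entry strictly greater than the inserted value down to the next row. The recording tableau Q records, in position (i, j), the step at which that cell was added to P.
  Insert 6 (step 1): P = [6];  Q = [1]
  Insert 3 (step 2): P = [3] / [6];  Q = [1] / [2]
  Insert 4 (step 3): P = [3, 4] / [6];  Q = [1, 3] / [2]
  Insert 2 (step 4): P = [2, 4] / [3] / [6];  Q = [1, 3] / [2] / [4]
  Insert 5 (step 5): P = [2, 4, 5] / [3] / [6];  Q = [1, 3, 5] / [2] / [4]
  Insert 7 (step 6): P = [2, 4, 5, 7] / [3] / [6];  Q = [1, 3, 5, 6] / [2] / [4]
  Insert 1 (step 7): P = [1, 4, 5, 7] / [2] / [3] / [6];  Q = [1, 3, 5, 6] / [2] / [4] / [7]
Final shape: (4, 1, 1, 1).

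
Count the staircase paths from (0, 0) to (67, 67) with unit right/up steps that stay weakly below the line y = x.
C_67 = 22033725021956517463358552614056949950

These NE paths below the diagonal are counted by the Catalan number C_n = (1/(n + 1)) · C(2n, n). For n = 67: C_67 = (1/68) · C(134, 67) = 1498293301493043187508381577755872596600/68 = 22033725021956517463358552614056949950.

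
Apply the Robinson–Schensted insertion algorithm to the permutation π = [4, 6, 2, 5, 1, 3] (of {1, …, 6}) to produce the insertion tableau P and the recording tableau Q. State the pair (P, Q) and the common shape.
P = [1, 3] / [2, 5] / [4, 6];  Q = [1, 2] / [3, 4] / [5, 6];  common shape = (2, 2, 2)

Row-insert the values π_1, π_2, … into P one at a time, bumping the leftmost entry strictly greater than the inserted value down to the next row. The recording tableau Q records, in position (i, j), the step at which that cell was added to P.
  Insert 4 (step 1): P = [4];  Q = [1]
  Insert 6 (step 2): P = [4, 6];  Q = [1, 2]
  Insert 2 (step 3): P = [2, 6] / [4];  Q = [1, 2] / [3]
  Insert 5 (step 4): P = [2, 5] / [4, 6];  Q = [1, 2] / [3, 4]
  Insert 1 (step 5): P = [1, 5] / [2, 6] / [4];  Q = [1, 2] / [3, 4] / [5]
  Insert 3 (step 6): P = [1, 3] / [2, 5] / [4, 6];  Q = [1, 2] / [3, 4] / [5, 6]
Final shape: (2, 2, 2).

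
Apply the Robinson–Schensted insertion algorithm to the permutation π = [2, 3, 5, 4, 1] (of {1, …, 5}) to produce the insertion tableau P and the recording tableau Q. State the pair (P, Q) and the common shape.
P = [1, 3, 4] / [2] / [5];  Q = [1, 2, 3] / [4] / [5];  common shape = (3, 1, 1)

Row-insert the values π_1, π_2, … into P one at a time, bumping the leftmost entry strictly greater than the inserted value down to the next row. The recording tableau Q records, in position (i, j), the step at which that cell was added to P.
  Insert 2 (step 1): P = [2];  Q = [1]
  Insert 3 (step 2): P = [2, 3];  Q = [1, 2]
  Insert 5 (step 3): P = [2, 3, 5];  Q = [1, 2, 3]
  Insert 4 (step 4): P = [2, 3, 4] / [5];  Q = [1, 2, 3] / [4]
  Insert 1 (step 5): P = [1, 3, 4] / [2] / [5];  Q = [1, 2, 3] / [4] / [5]
Final shape: (3, 1, 1).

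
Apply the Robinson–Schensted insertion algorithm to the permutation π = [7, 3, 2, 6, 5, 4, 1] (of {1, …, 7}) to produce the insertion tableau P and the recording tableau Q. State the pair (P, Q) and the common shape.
P = [1, 4] / [2, 5] / [3] / [6] / [7];  Q = [1, 4] / [2, 5] / [3] / [6] / [7];  common shape = (2, 2, 1, 1, 1)

Row-insert the values π_1, π_2, … into P one at a time, bumping the leftmost entry strictly greater than the inserted value down to the next row. The recording tableau Q records, in position (i, j), the step at which that cell was added to P.
  Insert 7 (step 1): P = [7];  Q = [1]
  Insert 3 (step 2): P = [3] / [7];  Q = [1] / [2]
  Insert 2 (step 3): P = [2] / [3] / [7];  Q = [1] / [2] / [3]
  Insert 6 (step 4): P = [2, 6] / [3] / [7];  Q = [1, 4] / [2] / [3]
  Insert 5 (step 5): P = [2, 5] / [3, 6] / [7];  Q = [1, 4] / [2, 5] / [3]
  Insert 4 (step 6): P = [2, 4] / [3, 5] / [6] / [7];  Q = [1, 4] / [2, 5] / [3] / [6]
  Insert 1 (step 7): P = [1, 4] / [2, 5] / [3] / [6] / [7];  Q = [1, 4] / [2, 5] / [3] / [6] / [7]
Final shape: (2, 2, 1, 1, 1).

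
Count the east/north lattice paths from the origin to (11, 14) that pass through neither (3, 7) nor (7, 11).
Number of paths = 2865360

Inclusion–exclusion. Total paths: C(25, 11) = 4457400. Through P₁: C(10, 3)·C(15, 8) = 772200. Through P₂: C(18, 7)·C(7, 4) = 1113840. Since P₁ is strictly southwest of P₂, a monotone path through both must visit P₁ then P₂; paths through both = C(10, 3)·C(8, 4)·C(7, 4) = 294000. Avoid both = 4457400 − 772200 − 1113840 + 294000 = 2865360.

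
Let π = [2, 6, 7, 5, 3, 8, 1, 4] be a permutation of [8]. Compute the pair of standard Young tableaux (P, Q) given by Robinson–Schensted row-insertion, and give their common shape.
P = [1, 3, 4, 8] / [2, 7] / [5] / [6];  Q = [1, 2, 3, 6] / [4, 8] / [5] / [7];  common shape = (4, 2, 1, 1)

Row-insert the values π_1, π_2, … into P one at a time, bumping the leftmost entry strictly greater than the inserted value down to the next row. The recording tableau Q records, in position (i, j), the step at which that cell was added to P.
  Insert 2 (step 1): P = [2];  Q = [1]
  Insert 6 (step 2): P = [2, 6];  Q = [1, 2]
  Insert 7 (step 3): P = [2, 6, 7];  Q = [1, 2, 3]
  Insert 5 (step 4): P = [2, 5, 7] / [6];  Q = [1, 2, 3] / [4]
  Insert 3 (step 5): P = [2, 3, 7] / [5] / [6];  Q = [1, 2, 3] / [4] / [5]
  Insert 8 (step 6): P = [2, 3, 7, 8] / [5] / [6];  Q = [1, 2, 3, 6] / [4] / [5]
  Insert 1 (step 7): P = [1, 3, 7, 8] / [2] / [5] / [6];  Q = [1, 2, 3, 6] / [4] / [5] / [7]
  Insert 4 (step 8): P = [1, 3, 4, 8] / [2, 7] / [5] / [6];  Q = [1, 2, 3, 6] / [4, 8] / [5] / [7]
Final shape: (4, 2, 1, 1).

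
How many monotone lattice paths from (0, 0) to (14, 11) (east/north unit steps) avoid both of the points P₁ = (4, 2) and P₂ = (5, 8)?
Number of paths = 2811690

Inclusion–exclusion. Total paths: C(25, 14) = 4457400. Through P₁: C(6, 4)·C(19, 10) = 1385670. Through P₂: C(13, 5)·C(12, 9) = 283140. Since P₁ is strictly southwest of P₂, a monotone path through both must visit P₁ then P₂; paths through both = C(6, 4)·C(7, 1)·C(12, 9) = 23100. Avoid both = 4457400 − 1385670 − 283140 + 23100 = 2811690.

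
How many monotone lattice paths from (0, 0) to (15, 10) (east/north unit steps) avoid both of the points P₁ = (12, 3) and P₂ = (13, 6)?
Number of paths = 2834480

Inclusion–exclusion. Total paths: C(25, 15) = 3268760. Through P₁: C(15, 12)·C(10, 3) = 54600. Through P₂: C(19, 13)·C(6, 2) = 406980. Since P₁ is strictly southwest of P₂, a monotone path through both must visit P₁ then P₂; paths through both = C(15, 12)·C(4, 1)·C(6, 2) = 27300. Avoid both = 3268760 − 54600 − 406980 + 27300 = 2834480.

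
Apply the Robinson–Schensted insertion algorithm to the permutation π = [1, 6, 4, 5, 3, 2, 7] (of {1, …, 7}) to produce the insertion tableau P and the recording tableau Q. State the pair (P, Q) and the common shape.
P = [1, 2, 5, 7] / [3] / [4] / [6];  Q = [1, 2, 4, 7] / [3] / [5] / [6];  common shape = (4, 1, 1, 1)

Row-insert the values π_1, π_2, … into P one at a time, bumping the leftmost entry strictly greater than the inserted value down to the next row. The recording tableau Q records, in position (i, j), the step at which that cell was added to P.
  Insert 1 (step 1): P = [1];  Q = [1]
  Insert 6 (step 2): P = [1, 6];  Q = [1, 2]
  Insert 4 (step 3): P = [1, 4] / [6];  Q = [1, 2] / [3]
  Insert 5 (step 4): P = [1, 4, 5] / [6];  Q = [1, 2, 4] / [3]
  Insert 3 (step 5): P = [1, 3, 5] / [4] / [6];  Q = [1, 2, 4] / [3] / [5]
  Insert 2 (step 6): P = [1, 2, 5] / [3] / [4] / [6];  Q = [1, 2, 4] / [3] / [5] / [6]
  Insert 7 (step 7): P = [1, 2, 5, 7] / [3] / [4] / [6];  Q = [1, 2, 4, 7] / [3] / [5] / [6]
Final shape: (4, 1, 1, 1).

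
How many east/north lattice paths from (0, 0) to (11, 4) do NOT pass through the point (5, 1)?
Number of paths = 861

Total paths from (0, 0) to (11, 4): C(15, 11) = 1365. Paths through (5, 1): (paths (0, 0) → (5, 1)) × (paths (5, 1) → (11, 4)) = C(6, 5) · C(9, 6) = 6 · 84 = 504. Avoidance count = 1365 − 504 = 861.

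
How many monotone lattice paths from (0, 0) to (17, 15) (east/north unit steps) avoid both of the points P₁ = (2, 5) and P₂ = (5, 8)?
Number of paths = 453392364

Inclusion–exclusion. Total paths: C(32, 17) = 565722720. Through P₁: C(7, 2)·C(25, 15) = 68643960. Through P₂: C(13, 5)·C(19, 12) = 64849356. Since P₁ is strictly southwest of P₂, a monotone path through both must visit P₁ then P₂; paths through both = C(7, 2)·C(6, 3)·C(19, 12) = 21162960. Avoid both = 565722720 − 68643960 − 64849356 + 21162960 = 453392364.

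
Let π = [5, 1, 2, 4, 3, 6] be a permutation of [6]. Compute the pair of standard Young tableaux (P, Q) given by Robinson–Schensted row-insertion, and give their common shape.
P = [1, 2, 3, 6] / [4] / [5];  Q = [1, 3, 4, 6] / [2] / [5];  common shape = (4, 1, 1)

Row-insert the values π_1, π_2, … into P one at a time, bumping the leftmost entry strictly greater than the inserted value down to the next row. The recording tableau Q records, in position (i, j), the step at which that cell was added to P.
  Insert 5 (step 1): P = [5];  Q = [1]
  Insert 1 (step 2): P = [1] / [5];  Q = [1] / [2]
  Insert 2 (step 3): P = [1, 2] / [5];  Q = [1, 3] / [2]
  Insert 4 (step 4): P = [1, 2, 4] / [5];  Q = [1, 3, 4] / [2]
  Insert 3 (step 5): P = [1, 2, 3] / [4] / [5];  Q = [1, 3, 4] / [2] / [5]
  Insert 6 (step 6): P = [1, 2, 3, 6] / [4] / [5];  Q = [1, 3, 4, 6] / [2] / [5]
Final shape: (4, 1, 1).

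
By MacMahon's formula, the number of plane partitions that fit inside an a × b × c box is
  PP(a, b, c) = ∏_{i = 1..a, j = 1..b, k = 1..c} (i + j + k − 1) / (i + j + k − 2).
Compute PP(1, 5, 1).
PP(1, 5, 1) = 6

Evaluate the triple product over i = 1..1, j = 1..5, k = 1..1. The factors are (2/1) · (3/2) · (4/3) · (5/4) · (6/5). The numerators and denominators telescope so the product is an integer; carrying out the multiplication exactly gives PP(1, 5, 1) = 6.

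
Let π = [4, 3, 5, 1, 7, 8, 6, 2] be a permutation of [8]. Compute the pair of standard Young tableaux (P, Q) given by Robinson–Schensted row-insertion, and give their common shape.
P = [1, 2, 6, 8] / [3, 5] / [4, 7];  Q = [1, 3, 5, 6] / [2, 7] / [4, 8];  common shape = (4, 2, 2)

Row-insert the values π_1, π_2, … into P one at a time, bumping the leftmost entry strictly greater than the inserted value down to the next row. The recording tableau Q records, in position (i, j), the step at which that cell was added to P.
  Insert 4 (step 1): P = [4];  Q = [1]
  Insert 3 (step 2): P = [3] / [4];  Q = [1] / [2]
  Insert 5 (step 3): P = [3, 5] / [4];  Q = [1, 3] / [2]
  Insert 1 (step 4): P = [1, 5] / [3] / [4];  Q = [1, 3] / [2] / [4]
  Insert 7 (step 5): P = [1, 5, 7] / [3] / [4];  Q = [1, 3, 5] / [2] / [4]
  Insert 8 (step 6): P = [1, 5, 7, 8] / [3] / [4];  Q = [1, 3, 5, 6] / [2] / [4]
  Insert 6 (step 7): P = [1, 5, 6, 8] / [3, 7] / [4];  Q = [1, 3, 5, 6] / [2, 7] / [4]
  Insert 2 (step 8): P = [1, 2, 6, 8] / [3, 5] / [4, 7];  Q = [1, 3, 5, 6] / [2, 7] / [4, 8]
Final shape: (4, 2, 2).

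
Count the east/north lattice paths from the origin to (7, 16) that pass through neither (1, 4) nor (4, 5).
Number of paths = 113753

Inclusion–exclusion. Total paths: C(23, 7) = 245157. Through P₁: C(5, 1)·C(18, 6) = 92820. Through P₂: C(9, 4)·C(14, 3) = 45864. Since P₁ is strictly southwest of P₂, a monotone path through both must visit P₁ then P₂; paths through both = C(5, 1)·C(4, 3)·C(14, 3) = 7280. Avoid both = 245157 − 92820 − 45864 + 7280 = 113753.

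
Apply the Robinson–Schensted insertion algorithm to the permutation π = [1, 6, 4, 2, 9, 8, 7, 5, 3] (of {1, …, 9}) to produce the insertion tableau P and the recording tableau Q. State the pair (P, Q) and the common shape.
P = [1, 2, 3] / [4, 5] / [6, 7] / [8] / [9];  Q = [1, 2, 5] / [3, 6] / [4, 7] / [8] / [9];  common shape = (3, 2, 2, 1, 1)

Row-insert the values π_1, π_2, … into P one at a time, bumping the leftmost entry strictly greater than the inserted value down to the next row. The recording tableau Q records, in position (i, j), the step at which that cell was added to P.
  Insert 1 (step 1): P = [1];  Q = [1]
  Insert 6 (step 2): P = [1, 6];  Q = [1, 2]
  Insert 4 (step 3): P = [1, 4] / [6];  Q = [1, 2] / [3]
  Insert 2 (step 4): P = [1, 2] / [4] / [6];  Q = [1, 2] / [3] / [4]
  Insert 9 (step 5): P = [1, 2, 9] / [4] / [6];  Q = [1, 2, 5] / [3] / [4]
  Insert 8 (step 6): P = [1, 2, 8] / [4, 9] / [6];  Q = [1, 2, 5] / [3, 6] / [4]
  Insert 7 (step 7): P = [1, 2, 7] / [4, 8] / [6, 9];  Q = [1, 2, 5] / [3, 6] / [4, 7]
  Insert 5 (step 8): P = [1, 2, 5] / [4, 7] / [6, 8] / [9];  Q = [1, 2, 5] / [3, 6] / [4, 7] / [8]
  Insert 3 (step 9): P = [1, 2, 3] / [4, 5] / [6, 7] / [8] / [9];  Q = [1, 2, 5] / [3, 6] / [4, 7] / [8] / [9]
Final shape: (3, 2, 2, 1, 1).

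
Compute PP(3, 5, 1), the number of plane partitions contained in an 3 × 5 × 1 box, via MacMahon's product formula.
PP(3, 5, 1) = 56

Evaluate the triple product over i = 1..3, j = 1..5, k = 1..1. The factors are (2/1) · (3/2) · (4/3) · (5/4) · (6/5) · (3/2) · (4/3) · (5/4) · … (15 factors total). The numerators and denominators telescope so the product is an integer; carrying out the multiplication exactly gives PP(3, 5, 1) = 56.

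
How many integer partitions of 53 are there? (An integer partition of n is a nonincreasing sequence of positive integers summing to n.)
p(53) = 329931

Compute p(n) via the recurrence p(n, m) = p(n, m−1) + p(n−m, m), where p(n, m) counts partitions of n with all parts ≤ m and p(n) = p(n, n). The base cases are p(0, m) = 1 and p(n, 0) = 0 for n > 0. Filling the table yields p(53) = 329931. (Euler's pentagonal recurrence is an alternative.)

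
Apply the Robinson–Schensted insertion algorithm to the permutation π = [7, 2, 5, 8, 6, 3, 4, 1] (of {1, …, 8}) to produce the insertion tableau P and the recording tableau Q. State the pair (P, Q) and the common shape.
P = [1, 3, 4] / [2, 6] / [5, 8] / [7];  Q = [1, 3, 4] / [2, 5] / [6, 7] / [8];  common shape = (3, 2, 2, 1)

Row-insert the values π_1, π_2, … into P one at a time, bumping the leftmost entry strictly greater than the inserted value down to the next row. The recording tableau Q records, in position (i, j), the step at which that cell was added to P.
  Insert 7 (step 1): P = [7];  Q = [1]
  Insert 2 (step 2): P = [2] / [7];  Q = [1] / [2]
  Insert 5 (step 3): P = [2, 5] / [7];  Q = [1, 3] / [2]
  Insert 8 (step 4): P = [2, 5, 8] / [7];  Q = [1, 3, 4] / [2]
  Insert 6 (step 5): P = [2, 5, 6] / [7, 8];  Q = [1, 3, 4] / [2, 5]
  Insert 3 (step 6): P = [2, 3, 6] / [5, 8] / [7];  Q = [1, 3, 4] / [2, 5] / [6]
  Insert 4 (step 7): P = [2, 3, 4] / [5, 6] / [7, 8];  Q = [1, 3, 4] / [2, 5] / [6, 7]
  Insert 1 (step 8): P = [1, 3, 4] / [2, 6] / [5, 8] / [7];  Q = [1, 3, 4] / [2, 5] / [6, 7] / [8]
Final shape: (3, 2, 2, 1).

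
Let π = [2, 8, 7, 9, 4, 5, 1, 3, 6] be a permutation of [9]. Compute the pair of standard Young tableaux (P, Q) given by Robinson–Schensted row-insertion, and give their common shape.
P = [1, 3, 5, 6] / [2, 4] / [7, 9] / [8];  Q = [1, 2, 4, 9] / [3, 6] / [5, 8] / [7];  common shape = (4, 2, 2, 1)

Row-insert the values π_1, π_2, … into P one at a time, bumping the leftmost entry strictly greater than the inserted value down to the next row. The recording tableau Q records, in position (i, j), the step at which that cell was added to P.
  Insert 2 (step 1): P = [2];  Q = [1]
  Insert 8 (step 2): P = [2, 8];  Q = [1, 2]
  Insert 7 (step 3): P = [2, 7] / [8];  Q = [1, 2] / [3]
  Insert 9 (step 4): P = [2, 7, 9] / [8];  Q = [1, 2, 4] / [3]
  Insert 4 (step 5): P = [2, 4, 9] / [7] / [8];  Q = [1, 2, 4] / [3] / [5]
  Insert 5 (step 6): P = [2, 4, 5] / [7, 9] / [8];  Q = [1, 2, 4] / [3, 6] / [5]
  Insert 1 (step 7): P = [1, 4, 5] / [2, 9] / [7] / [8];  Q = [1, 2, 4] / [3, 6] / [5] / [7]
  Insert 3 (step 8): P = [1, 3, 5] / [2, 4] / [7, 9] / [8];  Q = [1, 2, 4] / [3, 6] / [5, 8] / [7]
  Insert 6 (step 9): P = [1, 3, 5, 6] / [2, 4] / [7, 9] / [8];  Q = [1, 2, 4, 9] / [3, 6] / [5, 8] / [7]
Final shape: (4, 2, 2, 1).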